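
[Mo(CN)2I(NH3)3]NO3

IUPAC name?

The 1 nitrate counter-ion carries a total charge of -1, so each complex ion is 1+.
Ligand charges: 2×cyano (-1 each), 3×ammine (neutral), 1×iodo (-1 each); total -3. So Mo + (-3) = 1+, giving Mo = +4.
Ligands are named alphabetically: ammine before cyano before iodo.

triamminedicyanoiodomolybdenum(IV) nitrate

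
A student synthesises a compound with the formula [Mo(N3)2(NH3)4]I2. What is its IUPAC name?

tetraamminediazidomolybdenum(IV) iodide

The 2 iodide counter-ions carry a total charge of -2, so each complex ion is 2+.
Ligand charges: 2×azido (-1 each), 4×ammine (neutral); total -2. So Mo + (-2) = 2+, giving Mo = +4.
Ligands are named alphabetically: ammine before azido.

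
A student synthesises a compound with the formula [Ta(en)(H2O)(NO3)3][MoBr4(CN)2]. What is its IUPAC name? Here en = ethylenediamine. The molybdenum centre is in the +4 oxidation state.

Both ions are complex: the cation is named first with the plain metal name, the anion second with the -ate form; each ion's ligands are alphabetised independently.
Mo is given as +4; the anion's ligand charges sum to -6, so the complex anion is 2−.
A 1:1 salt means the cation carries the equal and opposite charge, 2+.
Cation: ligand charges sum to -3; for the ion to be 2+, Ta = +5.

aqua(ethylenediamine)trinitratotantalum(V) tetrabromodicyanomolybdate(IV)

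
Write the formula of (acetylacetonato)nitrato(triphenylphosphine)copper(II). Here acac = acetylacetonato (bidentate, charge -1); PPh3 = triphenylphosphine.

Ligands: 1 nitrato (NO3, -1), 1 acetylacetonato (acac, -1), 1 triphenylphosphine (PPh3, neutral). Ligand charge sum = -2.
With Cu in oxidation state +2, the complex ion is [Cu...].

[Cu(acac)(NO3)(PPh3)]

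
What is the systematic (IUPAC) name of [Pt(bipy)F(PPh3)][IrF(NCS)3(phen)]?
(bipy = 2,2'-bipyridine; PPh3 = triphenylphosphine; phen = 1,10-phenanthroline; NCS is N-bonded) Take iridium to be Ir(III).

(2,2'-bipyridine)fluoro(triphenylphosphine)platinum(II) fluorotriisothiocyanato(1,10-phenanthroline)iridate(III)

Both ions are complex: the cation is named first with the plain metal name, the anion second with the -ate form; each ion's ligands are alphabetised independently.
Ir is given as +3; the anion's ligand charges sum to -4, so the complex anion is 1−.
A 1:1 salt means the cation carries the equal and opposite charge, 1+.
Cation: ligand charges sum to -1; for the ion to be 1+, Pt = +2.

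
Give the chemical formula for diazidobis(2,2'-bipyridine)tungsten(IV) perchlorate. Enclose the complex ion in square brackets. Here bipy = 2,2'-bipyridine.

Ligands: 2 2,2'-bipyridine (bipy, neutral), 2 azido (N3, -1). Ligand charge sum = -2.
With W in oxidation state +4, the complex ion is [W...]^2+.
Charge balance with perchlorate (-1) requires 1 complex ion per 2 perchlorate.

[W(bipy)2(N3)2](ClO4)2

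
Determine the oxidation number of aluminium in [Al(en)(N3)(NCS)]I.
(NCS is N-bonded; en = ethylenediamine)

1 iodide outside the brackets (-1 each) → the complex ion is 1+.
Ligand charges: 1×N3 = -1; 1×NCS = -1; 1×en neutral; sum -2.
Al + (-2) = 1+ ⇒ Al is +3.

+3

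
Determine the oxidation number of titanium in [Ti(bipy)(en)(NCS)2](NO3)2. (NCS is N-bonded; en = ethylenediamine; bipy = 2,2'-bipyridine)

+4

2 nitrate outside the brackets (-1 each) → the complex ion is 2+.
Ligand charges: 2×NCS = -2; 1×en neutral; 1×bipy neutral; sum -2.
Ti + (-2) = 2+ ⇒ Ti is +4.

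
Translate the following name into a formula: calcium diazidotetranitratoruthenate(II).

Ca2[Ru(N3)2(NO3)4]

Ligands: 4 nitrato (NO3, -1), 2 azido (N3, -1). Ligand charge sum = -6.
With Ru in oxidation state +2, the complex ion is [Ru...]^4−.
Charge balance with calcium (+2) requires 1 complex ion per 2 calcium.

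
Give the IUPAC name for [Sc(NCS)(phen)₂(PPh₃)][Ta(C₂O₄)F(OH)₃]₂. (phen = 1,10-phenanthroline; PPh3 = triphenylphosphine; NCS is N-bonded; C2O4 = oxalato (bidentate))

isothiocyanatobis(1,10-phenanthroline)(triphenylphosphine)scandium(III) fluorotrihydroxooxalatotantalate(V)

Both ions are complex: the cation is named first with the plain metal name, the anion second with the -ate form; each ion's ligands are alphabetised independently.
Scandium is always +3 in its complexes; the cation's ligand charges sum to -1, so the complex cation is 2+.
With 2 anions per cation, each anion must be 2/2 = 1−.
Anion: ligand charges sum to -6; for the ion to be 1−, Ta = +5.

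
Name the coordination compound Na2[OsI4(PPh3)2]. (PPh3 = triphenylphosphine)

sodium tetraiodobis(triphenylphosphine)osmate(II)

The 2 sodium counter-ions carry a total charge of +2, so each complex ion is 2−.
Ligand charges: 4×iodo (-1 each), 2×triphenylphosphine (neutral); total -4. So Os + (-4) = 2−, giving Os = +2.
The complex ion is anionic, so osmium takes the -ate form osmate(II).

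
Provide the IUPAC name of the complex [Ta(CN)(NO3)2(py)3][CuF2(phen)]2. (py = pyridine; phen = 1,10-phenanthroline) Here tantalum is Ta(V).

Both ions are complex: the cation is named first with the plain metal name, the anion second with the -ate form; each ion's ligands are alphabetised independently.
Ta is given as +5; the cation's ligand charges sum to -3, so the complex cation is 2+.
With 2 anions per cation, each anion must be 2/2 = 1−.
Anion: ligand charges sum to -2; for the ion to be 1−, Cu = +1.

cyanodinitratotris(pyridine)tantalum(V) difluoro(1,10-phenanthroline)cuprate(I)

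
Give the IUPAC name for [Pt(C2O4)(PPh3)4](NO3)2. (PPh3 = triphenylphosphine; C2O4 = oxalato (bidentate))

oxalatotetrakis(triphenylphosphine)platinum(IV) nitrate

The 2 nitrate counter-ions carry a total charge of -2, so each complex ion is 2+.
Ligand charges: 4×triphenylphosphine (neutral), 1×oxalato (-2 each); total -2. So Pt + (-2) = 2+, giving Pt = +4.
Ligands are named alphabetically: oxalato before triphenylphosphine.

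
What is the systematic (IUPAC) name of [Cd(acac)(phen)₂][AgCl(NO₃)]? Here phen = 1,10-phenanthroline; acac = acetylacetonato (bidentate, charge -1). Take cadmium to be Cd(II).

Both ions are complex: the cation is named first with the plain metal name, the anion second with the -ate form; each ion's ligands are alphabetised independently.
Cd is given as +2; the cation's ligand charges sum to -1, so the complex cation is 1+.
A 1:1 salt means the anion carries the equal and opposite charge, 1−.
Anion: ligand charges sum to -2; for the ion to be 1−, Ag = +1.

(acetylacetonato)bis(1,10-phenanthroline)cadmium(II) chloronitratoargentate(I)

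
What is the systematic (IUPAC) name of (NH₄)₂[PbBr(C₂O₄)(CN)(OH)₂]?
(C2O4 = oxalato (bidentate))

The 2 ammonium counter-ions carry a total charge of +2, so each complex ion is 2−.
Ligand charges: 1×bromo (-1 each), 1×cyano (-1 each), 2×hydroxo (-1 each), 1×oxalato (-2 each); total -6. So Pb + (-6) = 2−, giving Pb = +4.
The complex ion is anionic, so lead takes the -ate form plumbate(IV).

ammonium bromocyanodihydroxooxalatoplumbate(IV)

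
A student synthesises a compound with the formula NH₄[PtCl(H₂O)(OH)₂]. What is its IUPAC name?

The 1 ammonium counter-ion carries a total charge of +1, so each complex ion is 1−.
Ligand charges: 2×hydroxo (-1 each), 1×chloro (-1 each), 1×aqua (neutral); total -3. So Pt + (-3) = 1−, giving Pt = +2.
The complex ion is anionic, so platinum takes the -ate form platinate(II).

ammonium aquachlorodihydroxoplatinate(II)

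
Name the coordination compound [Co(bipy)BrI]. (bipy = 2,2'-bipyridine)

There is no counter-ion, so the complex is neutral overall.
Ligand charges: 1×iodo (-1 each), 1×2,2'-bipyridine (neutral), 1×bromo (-1 each); total -2. So Co + (-2) = 0, giving Co = +2.
Ligands are named alphabetically: bipyridine before bromo before iodo.

(2,2'-bipyridine)bromoiodocobalt(II)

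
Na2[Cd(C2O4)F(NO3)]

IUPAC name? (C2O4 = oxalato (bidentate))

sodium fluoronitratooxalatocadmate(II)

The 2 sodium counter-ions carry a total charge of +2, so each complex ion is 2−.
Ligand charges: 1×oxalato (-2 each), 1×nitrato (-1 each), 1×fluoro (-1 each); total -4. So Cd + (-4) = 2−, giving Cd = +2.
Ligands are named alphabetically: fluoro before nitrato before oxalato.
The complex ion is anionic, so cadmium takes the -ate form cadmate(II).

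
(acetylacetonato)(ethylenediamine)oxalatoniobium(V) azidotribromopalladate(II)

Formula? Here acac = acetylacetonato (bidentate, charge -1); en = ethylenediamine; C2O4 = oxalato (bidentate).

Cation [Nb…]: ligand charges -3, Nb(V) ⇒ ion charge 2+.
Anion [Pd…]: ligand charges -4, Pd(II) ⇒ ion charge 2−.
One 2+ cation balances one 2− anion.

[Nb(acac)(C2O4)(en)][PdBr3(N3)]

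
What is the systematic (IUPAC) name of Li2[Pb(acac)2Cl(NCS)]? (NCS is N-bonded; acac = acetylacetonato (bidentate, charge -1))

The 2 lithium counter-ions carry a total charge of +2, so each complex ion is 2−.
Ligand charges: 1×isothiocyanato (-1 each), 1×chloro (-1 each), 2×acetylacetonato (-1 each); total -4. So Pb + (-4) = 2−, giving Pb = +2.
The complex ion is anionic, so lead takes the -ate form plumbate(II).

lithium bis(acetylacetonato)chloroisothiocyanatoplumbate(II)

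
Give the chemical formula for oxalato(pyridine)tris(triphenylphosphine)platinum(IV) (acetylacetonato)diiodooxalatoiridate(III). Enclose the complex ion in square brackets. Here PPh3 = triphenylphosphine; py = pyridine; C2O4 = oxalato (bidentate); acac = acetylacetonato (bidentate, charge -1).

Cation [Pt…]: ligand charges -2, Pt(IV) ⇒ ion charge 2+.
Anion [Ir…]: ligand charges -5, Ir(III) ⇒ ion charge 2−.

[Pt(C2O4)(PPh3)3(py)][Ir(acac)(C2O4)I2]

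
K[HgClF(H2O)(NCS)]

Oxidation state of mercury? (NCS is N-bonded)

+2

1 potassium outside the brackets (+1 each) → the complex ion is 1−.
Ligand charges: 1×F = -1; 1×Cl = -1; 1×NCS = -1; 1×H2O neutral; sum -3.
Hg + (-3) = 1− ⇒ Hg is +2.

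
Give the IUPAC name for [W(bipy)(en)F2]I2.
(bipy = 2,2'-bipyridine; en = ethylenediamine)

(2,2'-bipyridine)(ethylenediamine)difluorotungsten(IV) iodide

The 2 iodide counter-ions carry a total charge of -2, so each complex ion is 2+.
Ligand charges: 1×2,2'-bipyridine (neutral), 1×ethylenediamine (neutral), 2×fluoro (-1 each); total -2. So W + (-2) = 2+, giving W = +4.
Ligands are named alphabetically: bipyridine before ethylenediamine before fluoro.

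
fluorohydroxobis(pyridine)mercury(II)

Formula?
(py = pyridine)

[HgF(OH)(py)2]

Ligands: 1 fluoro (F, -1), 2 pyridine (py, neutral), 1 hydroxo (OH, -1). Ligand charge sum = -2.
With Hg in oxidation state +2, the complex ion is [Hg...].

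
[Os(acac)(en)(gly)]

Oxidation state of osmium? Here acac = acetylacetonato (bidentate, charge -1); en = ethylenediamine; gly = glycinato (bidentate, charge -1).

+2

No counter-ion: the bracketed complex is neutral.
Ligand charges: 1×acac = -1; 1×en neutral; 1×gly = -1; sum -2.
Os + (-2) = 0 ⇒ Os is +2.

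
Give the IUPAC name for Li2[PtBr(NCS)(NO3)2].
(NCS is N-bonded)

The 2 lithium counter-ions carry a total charge of +2, so each complex ion is 2−.
Ligand charges: 1×isothiocyanato (-1 each), 2×nitrato (-1 each), 1×bromo (-1 each); total -4. So Pt + (-4) = 2−, giving Pt = +2.
Ligands are named alphabetically: bromo before isothiocyanato before nitrato.
The complex ion is anionic, so platinum takes the -ate form platinate(II).

lithium bromoisothiocyanatodinitratoplatinate(II)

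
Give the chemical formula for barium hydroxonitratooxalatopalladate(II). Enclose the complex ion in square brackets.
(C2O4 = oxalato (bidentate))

Ba[Pd(C2O4)(NO3)(OH)]

Ligands: 1 hydroxo (OH, -1), 1 nitrato (NO3, -1), 1 oxalato (C2O4, -2). Ligand charge sum = -4.
Charge balance with barium (+2) requires 1 complex ion per 1 barium.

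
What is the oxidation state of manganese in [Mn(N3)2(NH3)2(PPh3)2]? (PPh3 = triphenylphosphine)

No counter-ion: the bracketed complex is neutral.
Ligand charges: 2×NH3 neutral; 2×N3 = -2; 2×PPh3 neutral; sum -2.
Mn + (-2) = 0 ⇒ Mn is +2.

+2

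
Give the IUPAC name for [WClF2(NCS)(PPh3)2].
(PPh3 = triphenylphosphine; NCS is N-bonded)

There is no counter-ion, so the complex is neutral overall.
Ligand charges: 2×fluoro (-1 each), 2×triphenylphosphine (neutral), 1×isothiocyanato (-1 each), 1×chloro (-1 each); total -4. So W + (-4) = 0, giving W = +4.
Ligands are named alphabetically: chloro before fluoro before isothiocyanato before triphenylphosphine.

chlorodifluoroisothiocyanatobis(triphenylphosphine)tungsten(IV)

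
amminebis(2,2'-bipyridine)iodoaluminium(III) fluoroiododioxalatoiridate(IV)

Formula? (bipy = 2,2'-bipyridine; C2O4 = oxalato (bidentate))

[Al(bipy)2I(NH3)][Ir(C2O4)2FI]

Cation [Al…]: ligand charges -1, Al(III) ⇒ ion charge 2+.
Anion [Ir…]: ligand charges -6, Ir(IV) ⇒ ion charge 2−.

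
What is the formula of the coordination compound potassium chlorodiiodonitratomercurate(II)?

Ligands: 1 chloro (Cl, -1), 2 iodo (I, -1), 1 nitrato (NO3, -1). Ligand charge sum = -4.
Charge balance with potassium (+1) requires 1 complex ion per 2 potassium.

K2[HgClI2(NO3)]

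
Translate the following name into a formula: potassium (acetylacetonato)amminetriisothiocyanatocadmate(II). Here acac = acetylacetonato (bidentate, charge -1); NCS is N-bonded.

Ligands: 1 acetylacetonato (acac, -1), 1 ammine (NH3, neutral), 3 isothiocyanato (NCS, -1). Ligand charge sum = -4.
Charge balance with potassium (+1) requires 1 complex ion per 2 potassium.

K2[Cd(acac)(NCS)3(NH3)]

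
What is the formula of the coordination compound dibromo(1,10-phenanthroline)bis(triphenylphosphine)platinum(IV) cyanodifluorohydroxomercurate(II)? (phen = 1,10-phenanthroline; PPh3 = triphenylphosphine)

[PtBr2(phen)(PPh3)2][Hg(CN)F2(OH)]

Cation [Pt…]: ligand charges -2, Pt(IV) ⇒ ion charge 2+.
Anion [Hg…]: ligand charges -4, Hg(II) ⇒ ion charge 2−.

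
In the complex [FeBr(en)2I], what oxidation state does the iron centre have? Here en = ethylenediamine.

+2

No counter-ion: the bracketed complex is neutral.
Ligand charges: 1×Br = -1; 2×en neutral; 1×I = -1; sum -2.
Fe + (-2) = 0 ⇒ Fe is +2.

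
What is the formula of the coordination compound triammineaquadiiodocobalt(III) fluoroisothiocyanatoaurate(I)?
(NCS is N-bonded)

Cation [Co…]: ligand charges -2, Co(III) ⇒ ion charge 1+.
Anion [Au…]: ligand charges -2, Au(I) ⇒ ion charge 1−.
One 1+ cation balances one 1− anion.

[Co(H2O)I2(NH3)3][AuF(NCS)]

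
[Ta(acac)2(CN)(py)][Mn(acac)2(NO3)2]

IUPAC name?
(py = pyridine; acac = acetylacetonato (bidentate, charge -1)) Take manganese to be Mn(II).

Mn is given as +2; the anion's ligand charges sum to -4, so the complex anion is 2−.
A 1:1 salt means the cation carries the equal and opposite charge, 2+.
Cation: ligand charges sum to -3; for the ion to be 2+, Ta = +5.

bis(acetylacetonato)cyano(pyridine)tantalum(V) bis(acetylacetonato)dinitratomanganate(II)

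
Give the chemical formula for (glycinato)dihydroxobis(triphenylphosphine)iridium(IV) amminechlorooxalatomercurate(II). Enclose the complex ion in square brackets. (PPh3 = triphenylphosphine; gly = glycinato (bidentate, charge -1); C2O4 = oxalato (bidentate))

Cation [Ir…]: ligand charges -3, Ir(IV) ⇒ ion charge 1+.
Anion [Hg…]: ligand charges -3, Hg(II) ⇒ ion charge 1−.
One 1+ cation balances one 1− anion.

[Ir(gly)(OH)2(PPh3)2][Hg(C2O4)Cl(NH3)]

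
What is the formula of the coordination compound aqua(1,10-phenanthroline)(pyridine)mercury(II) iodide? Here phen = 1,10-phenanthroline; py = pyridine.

[Hg(H2O)(phen)(py)]I2

Ligands: 1 1,10-phenanthroline (phen, neutral), 1 pyridine (py, neutral), 1 aqua (H2O, neutral). Ligand charge sum = 0.
Charge balance with iodide (-1) requires 1 complex ion per 2 iodide.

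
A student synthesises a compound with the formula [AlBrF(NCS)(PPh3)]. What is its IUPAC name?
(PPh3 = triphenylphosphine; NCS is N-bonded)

There is no counter-ion, so the complex is neutral overall.
Ligand charges: 1×triphenylphosphine (neutral), 1×bromo (-1 each), 1×isothiocyanato (-1 each), 1×fluoro (-1 each); total -3. So Al + (-3) = 0, giving Al = +3.
Ligands are named alphabetically: bromo before fluoro before isothiocyanato before triphenylphosphine.

bromofluoroisothiocyanato(triphenylphosphine)aluminium(III)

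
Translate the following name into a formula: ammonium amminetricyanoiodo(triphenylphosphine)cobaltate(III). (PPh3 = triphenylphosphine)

Ligands: 1 ammine (NH3, neutral), 1 triphenylphosphine (PPh3, neutral), 3 cyano (CN, -1), 1 iodo (I, -1). Ligand charge sum = -4.
Charge balance with ammonium (+1) requires 1 complex ion per 1 ammonium.

NH4[Co(CN)3I(NH3)(PPh3)]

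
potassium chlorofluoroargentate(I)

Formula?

Ligands: 1 chloro (Cl, -1), 1 fluoro (F, -1). Ligand charge sum = -2.
With Ag in oxidation state +1, the complex ion is [Ag...]^1−.
Charge balance with potassium (+1) requires 1 complex ion per 1 potassium.

K[AgClF]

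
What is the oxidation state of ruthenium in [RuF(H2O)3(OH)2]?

+3

No counter-ion: the bracketed complex is neutral.
Ligand charges: 3×H2O neutral; 2×OH = -2; 1×F = -1; sum -3.
Ru + (-3) = 0 ⇒ Ru is +3.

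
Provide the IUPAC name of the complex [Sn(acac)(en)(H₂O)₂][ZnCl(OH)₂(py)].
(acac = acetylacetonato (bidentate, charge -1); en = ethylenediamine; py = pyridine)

(acetylacetonato)diaqua(ethylenediamine)tin(II) chlorodihydroxo(pyridine)zincate(II)

Both ions are complex: the cation is named first with the plain metal name, the anion second with the -ate form; each ion's ligands are alphabetised independently.
Zinc is always +2 in its complexes; the anion's ligand charges sum to -3, so the complex anion is 1−.
A 1:1 salt means the cation carries the equal and opposite charge, 1+.
Cation: ligand charges sum to -1; for the ion to be 1+, Sn = +2.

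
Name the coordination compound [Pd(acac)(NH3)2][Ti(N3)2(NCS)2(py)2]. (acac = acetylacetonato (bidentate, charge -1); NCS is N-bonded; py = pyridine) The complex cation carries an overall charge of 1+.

Both ions are complex: the cation is named first with the plain metal name, the anion second with the -ate form; each ion's ligands are alphabetised independently.
The complex cation is given as 1+; its ligand charges sum to -1, so Pd = +2.
A 1:1 salt means the anion carries the equal and opposite charge, 1−.
Anion: ligand charges sum to -4; for the ion to be 1−, Ti = +3.

(acetylacetonato)diamminepalladium(II) diazidodiisothiocyanatobis(pyridine)titanate(III)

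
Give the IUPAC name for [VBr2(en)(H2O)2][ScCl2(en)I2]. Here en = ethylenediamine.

diaquadibromo(ethylenediamine)vanadium(III) dichloro(ethylenediamine)diiodoscandate(III)

Scandium is always +3 in its complexes; the anion's ligand charges sum to -4, so the complex anion is 1−.
A 1:1 salt means the cation carries the equal and opposite charge, 1+.
Cation: ligand charges sum to -2; for the ion to be 1+, V = +3.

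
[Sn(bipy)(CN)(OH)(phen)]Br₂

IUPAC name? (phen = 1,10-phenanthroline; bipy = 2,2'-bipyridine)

The 2 bromide counter-ions carry a total charge of -2, so each complex ion is 2+.
Ligand charges: 1×1,10-phenanthroline (neutral), 1×cyano (-1 each), 1×2,2'-bipyridine (neutral), 1×hydroxo (-1 each); total -2. So Sn + (-2) = 2+, giving Sn = +4.
Ligands are named alphabetically: bipyridine before cyano before hydroxo before phenanthroline.

(2,2'-bipyridine)cyanohydroxo(1,10-phenanthroline)tin(IV) bromide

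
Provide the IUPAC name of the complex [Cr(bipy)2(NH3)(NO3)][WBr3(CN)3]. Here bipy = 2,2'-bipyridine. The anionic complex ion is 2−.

Both ions are complex: the cation is named first with the plain metal name, the anion second with the -ate form; each ion's ligands are alphabetised independently.
The complex anion is given as 2−; its ligand charges sum to -6, so W = +4.
A 1:1 salt means the cation carries the equal and opposite charge, 2+.
Cation: ligand charges sum to -1; for the ion to be 2+, Cr = +3.

amminebis(2,2'-bipyridine)nitratochromium(III) tribromotricyanotungstate(IV)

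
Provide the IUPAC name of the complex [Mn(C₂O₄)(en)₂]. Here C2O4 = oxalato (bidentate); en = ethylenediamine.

bis(ethylenediamine)oxalatomanganese(II)

There is no counter-ion, so the complex is neutral overall.
Ligand charges: 1×oxalato (-2 each), 2×ethylenediamine (neutral); total -2. So Mn + (-2) = 0, giving Mn = +2.
Ligands are named alphabetically: ethylenediamine before oxalato.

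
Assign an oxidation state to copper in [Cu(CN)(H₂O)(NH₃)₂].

No counter-ion: the bracketed complex is neutral.
Ligand charges: 1×H2O neutral; 1×CN = -1; 2×NH3 neutral; sum -1.
Cu + (-1) = 0 ⇒ Cu is +1.

+1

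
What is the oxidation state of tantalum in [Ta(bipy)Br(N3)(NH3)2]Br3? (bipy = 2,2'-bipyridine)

3 bromide outside the brackets (-1 each) → the complex ion is 3+.
Ligand charges: 1×Br = -1; 1×bipy neutral; 1×N3 = -1; 2×NH3 neutral; sum -2.
Ta + (-2) = 3+ ⇒ Ta is +5.

+5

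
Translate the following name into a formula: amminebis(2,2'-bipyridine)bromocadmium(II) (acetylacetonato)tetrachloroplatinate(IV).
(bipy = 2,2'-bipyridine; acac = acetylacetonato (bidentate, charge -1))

[Cd(bipy)2Br(NH3)][Pt(acac)Cl4]

Cation [Cd…]: ligand charges -1, Cd(II) ⇒ ion charge 1+.
Anion [Pt…]: ligand charges -5, Pt(IV) ⇒ ion charge 1−.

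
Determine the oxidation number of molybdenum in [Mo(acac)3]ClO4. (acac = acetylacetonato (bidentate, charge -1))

+4

1 perchlorate outside the brackets (-1 each) → the complex ion is 1+.
Ligand charges: 3×acac = -3; sum -3.
Mo + (-3) = 1+ ⇒ Mo is +4.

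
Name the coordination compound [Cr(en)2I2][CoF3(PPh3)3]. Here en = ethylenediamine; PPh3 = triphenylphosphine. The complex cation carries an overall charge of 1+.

bis(ethylenediamine)diiodochromium(III) trifluorotris(triphenylphosphine)cobaltate(II)

Both ions are complex: the cation is named first with the plain metal name, the anion second with the -ate form; each ion's ligands are alphabetised independently.
The complex cation is given as 1+; its ligand charges sum to -2, so Cr = +3.
A 1:1 salt means the anion carries the equal and opposite charge, 1−.
Anion: ligand charges sum to -3; for the ion to be 1−, Co = +2.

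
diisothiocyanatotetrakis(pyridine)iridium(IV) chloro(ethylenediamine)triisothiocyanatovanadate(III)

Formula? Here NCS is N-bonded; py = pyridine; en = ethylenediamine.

[Ir(NCS)2(py)4][VCl(en)(NCS)3]2

Cation [Ir…]: ligand charges -2, Ir(IV) ⇒ ion charge 2+.
Anion [V…]: ligand charges -4, V(III) ⇒ ion charge 1−.
One 2+ cation requires 2 of the 1− anion.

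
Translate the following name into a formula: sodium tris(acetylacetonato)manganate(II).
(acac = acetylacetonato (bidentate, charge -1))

Na[Mn(acac)3]

Ligands: 3 acetylacetonato (acac, -1). Ligand charge sum = -3.
With Mn in oxidation state +2, the complex ion is [Mn...]^1−.
Charge balance with sodium (+1) requires 1 complex ion per 1 sodium.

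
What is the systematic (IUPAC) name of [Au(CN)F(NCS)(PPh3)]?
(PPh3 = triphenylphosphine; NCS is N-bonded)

cyanofluoroisothiocyanato(triphenylphosphine)gold(III)

There is no counter-ion, so the complex is neutral overall.
Ligand charges: 1×triphenylphosphine (neutral), 1×isothiocyanato (-1 each), 1×cyano (-1 each), 1×fluoro (-1 each); total -3. So Au + (-3) = 0, giving Au = +3.
Ligands are named alphabetically: cyano before fluoro before isothiocyanato before triphenylphosphine.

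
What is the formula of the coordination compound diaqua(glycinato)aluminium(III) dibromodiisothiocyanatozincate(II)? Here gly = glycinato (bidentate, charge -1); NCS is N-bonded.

Cation [Al…]: ligand charges -1, Al(III) ⇒ ion charge 2+.
Anion [Zn…]: ligand charges -4, Zn(II) ⇒ ion charge 2−.
One 2+ cation balances one 2− anion.

[Al(gly)(H2O)2][ZnBr2(NCS)2]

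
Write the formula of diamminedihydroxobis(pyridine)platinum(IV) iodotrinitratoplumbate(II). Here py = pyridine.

Cation [Pt…]: ligand charges -2, Pt(IV) ⇒ ion charge 2+.
Anion [Pb…]: ligand charges -4, Pb(II) ⇒ ion charge 2−.

[Pt(NH3)2(OH)2(py)2][PbI(NO3)3]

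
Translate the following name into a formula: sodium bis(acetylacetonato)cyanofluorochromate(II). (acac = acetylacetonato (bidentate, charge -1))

Na2[Cr(acac)2(CN)F]

Ligands: 2 acetylacetonato (acac, -1), 1 fluoro (F, -1), 1 cyano (CN, -1). Ligand charge sum = -4.
With Cr in oxidation state +2, the complex ion is [Cr...]^2−.
Charge balance with sodium (+1) requires 1 complex ion per 2 sodium.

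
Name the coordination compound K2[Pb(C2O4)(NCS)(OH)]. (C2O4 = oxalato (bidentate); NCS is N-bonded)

The 2 potassium counter-ions carry a total charge of +2, so each complex ion is 2−.
Ligand charges: 1×hydroxo (-1 each), 1×oxalato (-2 each), 1×isothiocyanato (-1 each); total -4. So Pb + (-4) = 2−, giving Pb = +2.
Ligands are named alphabetically: hydroxo before isothiocyanato before oxalato.
The complex ion is anionic, so lead takes the -ate form plumbate(II).

potassium hydroxoisothiocyanatooxalatoplumbate(II)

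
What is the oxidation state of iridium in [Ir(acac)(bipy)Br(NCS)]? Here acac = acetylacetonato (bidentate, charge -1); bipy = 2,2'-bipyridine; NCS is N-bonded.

No counter-ion: the bracketed complex is neutral.
Ligand charges: 1×Br = -1; 1×acac = -1; 1×bipy neutral; 1×NCS = -1; sum -3.
Ir + (-3) = 0 ⇒ Ir is +3.

+3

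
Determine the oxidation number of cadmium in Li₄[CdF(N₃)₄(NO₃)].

+2

4 lithium outside the brackets (+1 each) → the complex ion is 4−.
Ligand charges: 1×NO3 = -1; 4×N3 = -4; 1×F = -1; sum -6.
Cd + (-6) = 4− ⇒ Cd is +2.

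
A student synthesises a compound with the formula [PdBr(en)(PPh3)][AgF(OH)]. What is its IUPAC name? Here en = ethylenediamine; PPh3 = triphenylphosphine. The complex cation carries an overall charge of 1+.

Both ions are complex: the cation is named first with the plain metal name, the anion second with the -ate form; each ion's ligands are alphabetised independently.
The complex cation is given as 1+; its ligand charges sum to -1, so Pd = +2.
A 1:1 salt means the anion carries the equal and opposite charge, 1−.
Anion: ligand charges sum to -2; for the ion to be 1−, Ag = +1.

bromo(ethylenediamine)(triphenylphosphine)palladium(II) fluorohydroxoargentate(I)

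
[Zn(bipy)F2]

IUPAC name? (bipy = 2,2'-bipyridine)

There is no counter-ion, so the complex is neutral overall.
Ligand charges: 2×fluoro (-1 each), 1×2,2'-bipyridine (neutral); total -2. So Zn + (-2) = 0, giving Zn = +2.
Ligands are named alphabetically: bipyridine before fluoro.

(2,2'-bipyridine)difluorozinc(II)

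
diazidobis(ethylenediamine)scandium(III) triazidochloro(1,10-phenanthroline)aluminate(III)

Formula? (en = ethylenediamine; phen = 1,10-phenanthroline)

Cation [Sc…]: ligand charges -2, Sc(III) ⇒ ion charge 1+.
Anion [Al…]: ligand charges -4, Al(III) ⇒ ion charge 1−.
One 1+ cation balances one 1− anion.

[Sc(en)2(N3)2][AlCl(N3)3(phen)]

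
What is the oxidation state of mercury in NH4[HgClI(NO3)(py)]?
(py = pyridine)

+2

1 ammonium outside the brackets (+1 each) → the complex ion is 1−.
Ligand charges: 1×py neutral; 1×Cl = -1; 1×NO3 = -1; 1×I = -1; sum -3.
Hg + (-3) = 1− ⇒ Hg is +2.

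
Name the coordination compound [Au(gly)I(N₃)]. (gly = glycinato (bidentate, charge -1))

There is no counter-ion, so the complex is neutral overall.
Ligand charges: 1×azido (-1 each), 1×glycinato (-1 each), 1×iodo (-1 each); total -3. So Au + (-3) = 0, giving Au = +3.
Ligands are named alphabetically: azido before glycinato before iodo.

azido(glycinato)iodogold(III)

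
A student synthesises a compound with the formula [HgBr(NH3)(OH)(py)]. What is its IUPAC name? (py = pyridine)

amminebromohydroxo(pyridine)mercury(II)

There is no counter-ion, so the complex is neutral overall.
Ligand charges: 1×bromo (-1 each), 1×ammine (neutral), 1×pyridine (neutral), 1×hydroxo (-1 each); total -2. So Hg + (-2) = 0, giving Hg = +2.
Ligands are named alphabetically: ammine before bromo before hydroxo before pyridine.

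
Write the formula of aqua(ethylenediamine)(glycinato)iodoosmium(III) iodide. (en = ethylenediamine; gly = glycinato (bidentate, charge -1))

[Os(en)(gly)(H2O)I]I

Ligands: 1 ethylenediamine (en, neutral), 1 glycinato (gly, -1), 1 aqua (H2O, neutral), 1 iodo (I, -1). Ligand charge sum = -2.
Charge balance with iodide (-1) requires 1 complex ion per 1 iodide.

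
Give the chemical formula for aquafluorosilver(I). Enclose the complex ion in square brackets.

[AgF(H2O)]

Ligands: 1 fluoro (F, -1), 1 aqua (H2O, neutral). Ligand charge sum = -1.
With Ag in oxidation state +1, the complex ion is [Ag...].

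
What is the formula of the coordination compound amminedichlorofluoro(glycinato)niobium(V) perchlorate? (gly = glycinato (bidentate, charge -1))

Ligands: 1 glycinato (gly, -1), 2 chloro (Cl, -1), 1 ammine (NH3, neutral), 1 fluoro (F, -1). Ligand charge sum = -4.
With Nb in oxidation state +5, the complex ion is [Nb...]^1+.
Charge balance with perchlorate (-1) requires 1 complex ion per 1 perchlorate.

[NbCl2F(gly)(NH3)]ClO4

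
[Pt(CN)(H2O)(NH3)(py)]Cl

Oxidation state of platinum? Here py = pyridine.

+2

1 chloride outside the brackets (-1 each) → the complex ion is 1+.
Ligand charges: 1×NH3 neutral; 1×CN = -1; 1×py neutral; 1×H2O neutral; sum -1.
Pt + (-1) = 1+ ⇒ Pt is +2.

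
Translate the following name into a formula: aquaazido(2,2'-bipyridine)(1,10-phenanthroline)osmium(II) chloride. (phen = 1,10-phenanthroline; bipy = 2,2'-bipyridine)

[Os(bipy)(H2O)(N3)(phen)]Cl

Ligands: 1 aqua (H2O, neutral), 1 1,10-phenanthroline (phen, neutral), 1 azido (N3, -1), 1 2,2'-bipyridine (bipy, neutral). Ligand charge sum = -1.
Charge balance with chloride (-1) requires 1 complex ion per 1 chloride.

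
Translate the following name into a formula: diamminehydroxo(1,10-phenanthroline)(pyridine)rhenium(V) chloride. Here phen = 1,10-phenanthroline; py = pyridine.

[Re(NH3)2(OH)(phen)(py)]Cl4

Ligands: 1 1,10-phenanthroline (phen, neutral), 1 hydroxo (OH, -1), 1 pyridine (py, neutral), 2 ammine (NH3, neutral). Ligand charge sum = -1.
Charge balance with chloride (-1) requires 1 complex ion per 4 chloride.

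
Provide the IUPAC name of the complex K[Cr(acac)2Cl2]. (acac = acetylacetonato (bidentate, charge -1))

potassium bis(acetylacetonato)dichlorochromate(III)

The 1 potassium counter-ion carries a total charge of +1, so each complex ion is 1−.
Ligand charges: 2×acetylacetonato (-1 each), 2×chloro (-1 each); total -4. So Cr + (-4) = 1−, giving Cr = +3.
Ligands are named alphabetically: acetylacetonato before chloro.
The complex ion is anionic, so chromium takes the -ate form chromate(III).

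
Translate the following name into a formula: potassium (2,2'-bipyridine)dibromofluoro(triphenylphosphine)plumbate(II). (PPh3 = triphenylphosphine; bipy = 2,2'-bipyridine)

Ligands: 1 triphenylphosphine (PPh3, neutral), 1 2,2'-bipyridine (bipy, neutral), 1 fluoro (F, -1), 2 bromo (Br, -1). Ligand charge sum = -3.
Charge balance with potassium (+1) requires 1 complex ion per 1 potassium.

K[Pb(bipy)Br2F(PPh3)]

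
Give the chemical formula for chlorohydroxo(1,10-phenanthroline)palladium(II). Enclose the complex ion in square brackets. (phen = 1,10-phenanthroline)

Ligands: 1 hydroxo (OH, -1), 1 chloro (Cl, -1), 1 1,10-phenanthroline (phen, neutral). Ligand charge sum = -2.
With Pd in oxidation state +2, the complex ion is [Pd...].

[PdCl(OH)(phen)]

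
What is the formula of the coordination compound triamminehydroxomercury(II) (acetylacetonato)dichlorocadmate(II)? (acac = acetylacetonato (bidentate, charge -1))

[Hg(NH3)3(OH)][Cd(acac)Cl2]

Cation [Hg…]: ligand charges -1, Hg(II) ⇒ ion charge 1+.
Anion [Cd…]: ligand charges -3, Cd(II) ⇒ ion charge 1−.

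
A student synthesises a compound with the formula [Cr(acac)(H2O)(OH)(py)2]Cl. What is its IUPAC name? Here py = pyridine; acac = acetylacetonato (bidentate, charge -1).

The 1 chloride counter-ion carries a total charge of -1, so each complex ion is 1+.
Ligand charges: 2×pyridine (neutral), 1×hydroxo (-1 each), 1×acetylacetonato (-1 each), 1×aqua (neutral); total -2. So Cr + (-2) = 1+, giving Cr = +3.
Ligands are named alphabetically: acetylacetonato before aqua before hydroxo before pyridine.

(acetylacetonato)aquahydroxobis(pyridine)chromium(III) chloride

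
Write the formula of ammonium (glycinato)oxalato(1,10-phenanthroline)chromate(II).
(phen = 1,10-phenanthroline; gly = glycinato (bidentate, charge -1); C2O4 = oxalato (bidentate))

Ligands: 1 1,10-phenanthroline (phen, neutral), 1 glycinato (gly, -1), 1 oxalato (C2O4, -2). Ligand charge sum = -3.
Charge balance with ammonium (+1) requires 1 complex ion per 1 ammonium.

NH4[Cr(C2O4)(gly)(phen)]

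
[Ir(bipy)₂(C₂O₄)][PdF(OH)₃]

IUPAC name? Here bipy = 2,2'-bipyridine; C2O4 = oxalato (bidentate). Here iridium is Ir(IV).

bis(2,2'-bipyridine)oxalatoiridium(IV) fluorotrihydroxopalladate(II)

Both ions are complex: the cation is named first with the plain metal name, the anion second with the -ate form; each ion's ligands are alphabetised independently.
Ir is given as +4; the cation's ligand charges sum to -2, so the complex cation is 2+.
A 1:1 salt means the anion carries the equal and opposite charge, 2−.
Anion: ligand charges sum to -4; for the ion to be 2−, Pd = +2.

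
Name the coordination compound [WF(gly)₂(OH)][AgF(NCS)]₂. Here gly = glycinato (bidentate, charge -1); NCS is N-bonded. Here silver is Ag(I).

Both ions are complex: the cation is named first with the plain metal name, the anion second with the -ate form; each ion's ligands are alphabetised independently.
Ag is given as +1; the anion's ligand charges sum to -2, so the complex anion is 1−.
With 2 anions per cation, the cation must be 2×1 = 2+.
Cation: ligand charges sum to -4; for the ion to be 2+, W = +6.

fluorobis(glycinato)hydroxotungsten(VI) fluoroisothiocyanatoargentate(I)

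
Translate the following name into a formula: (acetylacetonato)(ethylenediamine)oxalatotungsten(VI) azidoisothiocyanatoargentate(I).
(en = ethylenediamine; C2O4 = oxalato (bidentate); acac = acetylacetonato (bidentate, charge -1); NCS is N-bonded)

Cation [W…]: ligand charges -3, W(VI) ⇒ ion charge 3+.
Anion [Ag…]: ligand charges -2, Ag(I) ⇒ ion charge 1−.
One 3+ cation requires 3 of the 1− anion.

[W(acac)(C2O4)(en)][Ag(N3)(NCS)]3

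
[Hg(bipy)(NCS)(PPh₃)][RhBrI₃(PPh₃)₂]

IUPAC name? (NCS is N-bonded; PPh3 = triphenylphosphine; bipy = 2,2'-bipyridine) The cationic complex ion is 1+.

The complex cation is given as 1+; its ligand charges sum to -1, so Hg = +2.
A 1:1 salt means the anion carries the equal and opposite charge, 1−.
Anion: ligand charges sum to -4; for the ion to be 1−, Rh = +3.

(2,2'-bipyridine)isothiocyanato(triphenylphosphine)mercury(II) bromotriiodobis(triphenylphosphine)rhodate(III)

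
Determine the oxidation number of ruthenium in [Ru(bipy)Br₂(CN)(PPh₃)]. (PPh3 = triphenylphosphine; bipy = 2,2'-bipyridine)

+3

No counter-ion: the bracketed complex is neutral.
Ligand charges: 1×CN = -1; 1×PPh3 neutral; 2×Br = -2; 1×bipy neutral; sum -3.
Ru + (-3) = 0 ⇒ Ru is +3.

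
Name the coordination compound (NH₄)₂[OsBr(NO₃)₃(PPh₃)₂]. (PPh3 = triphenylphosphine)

The 2 ammonium counter-ions carry a total charge of +2, so each complex ion is 2−.
Ligand charges: 3×nitrato (-1 each), 1×bromo (-1 each), 2×triphenylphosphine (neutral); total -4. So Os + (-4) = 2−, giving Os = +2.
Ligands are named alphabetically: bromo before nitrato before triphenylphosphine.
The complex ion is anionic, so osmium takes the -ate form osmate(II).

ammonium bromotrinitratobis(triphenylphosphine)osmate(II)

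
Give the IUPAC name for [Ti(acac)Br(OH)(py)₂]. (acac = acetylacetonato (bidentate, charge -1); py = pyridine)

(acetylacetonato)bromohydroxobis(pyridine)titanium(III)

There is no counter-ion, so the complex is neutral overall.
Ligand charges: 1×hydroxo (-1 each), 1×acetylacetonato (-1 each), 1×bromo (-1 each), 2×pyridine (neutral); total -3. So Ti + (-3) = 0, giving Ti = +3.
Ligands are named alphabetically: acetylacetonato before bromo before hydroxo before pyridine.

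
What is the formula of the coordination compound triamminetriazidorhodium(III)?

Ligands: 3 azido (N3, -1), 3 ammine (NH3, neutral). Ligand charge sum = -3.
With Rh in oxidation state +3, the complex ion is [Rh...].

[Rh(N3)3(NH3)3]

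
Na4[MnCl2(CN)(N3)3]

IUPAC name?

sodium triazidodichlorocyanomanganate(II)

The 4 sodium counter-ions carry a total charge of +4, so each complex ion is 4−.
Ligand charges: 2×chloro (-1 each), 3×azido (-1 each), 1×cyano (-1 each); total -6. So Mn + (-6) = 4−, giving Mn = +2.
Ligands are named alphabetically: azido before chloro before cyano.
The complex ion is anionic, so manganese takes the -ate form manganate(II).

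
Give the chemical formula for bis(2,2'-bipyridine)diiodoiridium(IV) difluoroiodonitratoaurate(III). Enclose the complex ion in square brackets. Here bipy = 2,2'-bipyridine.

Cation [Ir…]: ligand charges -2, Ir(IV) ⇒ ion charge 2+.
Anion [Au…]: ligand charges -4, Au(III) ⇒ ion charge 1−.
One 2+ cation requires 2 of the 1− anion.

[Ir(bipy)2I2][AuF2I(NO3)]2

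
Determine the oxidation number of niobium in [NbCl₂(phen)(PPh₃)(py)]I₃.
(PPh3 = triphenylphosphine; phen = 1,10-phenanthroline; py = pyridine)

3 iodide outside the brackets (-1 each) → the complex ion is 3+.
Ligand charges: 1×PPh3 neutral; 1×phen neutral; 1×py neutral; 2×Cl = -2; sum -2.
Nb + (-2) = 3+ ⇒ Nb is +5.

+5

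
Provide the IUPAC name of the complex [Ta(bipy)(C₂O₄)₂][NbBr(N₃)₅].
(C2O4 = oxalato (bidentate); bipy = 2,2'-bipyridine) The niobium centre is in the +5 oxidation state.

Both ions are complex: the cation is named first with the plain metal name, the anion second with the -ate form; each ion's ligands are alphabetised independently.
Nb is given as +5; the anion's ligand charges sum to -6, so the complex anion is 1−.
A 1:1 salt means the cation carries the equal and opposite charge, 1+.
Cation: ligand charges sum to -4; for the ion to be 1+, Ta = +5.

(2,2'-bipyridine)dioxalatotantalum(V) pentaazidobromoniobate(V)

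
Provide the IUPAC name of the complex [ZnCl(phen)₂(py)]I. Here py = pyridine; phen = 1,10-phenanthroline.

chlorobis(1,10-phenanthroline)(pyridine)zinc(II) iodide

The 1 iodide counter-ion carries a total charge of -1, so each complex ion is 1+.
Ligand charges: 1×pyridine (neutral), 1×chloro (-1 each), 2×1,10-phenanthroline (neutral); total -1. So Zn + (-1) = 1+, giving Zn = +2.
Ligands are named alphabetically: chloro before phenanthroline before pyridine.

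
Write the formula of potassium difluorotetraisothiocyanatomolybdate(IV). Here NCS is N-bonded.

K2[MoF2(NCS)4]

Ligands: 4 isothiocyanato (NCS, -1), 2 fluoro (F, -1). Ligand charge sum = -6.
With Mo in oxidation state +4, the complex ion is [Mo...]^2−.
Charge balance with potassium (+1) requires 1 complex ion per 2 potassium.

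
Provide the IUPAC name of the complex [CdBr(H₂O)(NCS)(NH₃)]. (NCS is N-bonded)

There is no counter-ion, so the complex is neutral overall.
Ligand charges: 1×ammine (neutral), 1×bromo (-1 each), 1×aqua (neutral), 1×isothiocyanato (-1 each); total -2. So Cd + (-2) = 0, giving Cd = +2.
Ligands are named alphabetically: ammine before aqua before bromo before isothiocyanato.

ammineaquabromoisothiocyanatocadmium(II)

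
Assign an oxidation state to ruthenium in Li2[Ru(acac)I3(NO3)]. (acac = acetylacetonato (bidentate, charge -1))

2 lithium outside the brackets (+1 each) → the complex ion is 2−.
Ligand charges: 1×NO3 = -1; 3×I = -3; 1×acac = -1; sum -5.
Ru + (-5) = 2− ⇒ Ru is +3.

+3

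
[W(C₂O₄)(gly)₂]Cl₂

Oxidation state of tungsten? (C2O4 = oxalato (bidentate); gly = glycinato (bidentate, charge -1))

2 chloride outside the brackets (-1 each) → the complex ion is 2+.
Ligand charges: 1×C2O4 = -2; 2×gly = -2; sum -4.
W + (-4) = 2+ ⇒ W is +6.

+6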